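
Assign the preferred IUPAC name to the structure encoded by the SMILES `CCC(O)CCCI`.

The longest carbon chain that includes the –OH group has 6 carbons, so the parent hydride is hexane.
An alcohol (–OH) is the principal characteristic group, giving the suffix -ol.
Choose the numbering such that numbering from this end puts the hydroxyl group at C-3 rather than C-4.
That gives the hydroxyl at C-3; an iodo group at C-6.
Assembling the pieces gives 6-iodohexan-3-ol.

6-iodohexan-3-ol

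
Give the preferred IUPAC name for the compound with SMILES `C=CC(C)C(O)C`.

3-methylpent-4-en-2-ol

The longest chain bearing the –OH group and the multiple bond is 5 carbons long (pentane).
The highest-priority functional group is an alcohol (–OH), so the name ends in -ol.
A C=C double bond in the chain gives the infix -ene-.
Number the chain so that numbering from this end puts the hydroxyl group at C-2 rather than C-4.
With this numbering: the hydroxyl at C-2; the double bond between C-4 and C-5; a methyl group at C-3.
The name is 3-methylpent-4-en-2-ol.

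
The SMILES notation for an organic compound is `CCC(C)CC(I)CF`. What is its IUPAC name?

1-fluoro-2-iodo-4-methylhexane

The longest carbon chain is 6 atoms: the parent is hexane.
Number the chain so that the substituent locant set {1,2,4} is lower than {3,5,6} at the first point of difference.
With this numbering: a fluoro group at C-1; an iodo group at C-2; a methyl group at C-4.
The substituents are ordered alphabetically, ignoring any di-/tri- multipliers.
Assembling the pieces gives 1-fluoro-2-iodo-4-methylhexane.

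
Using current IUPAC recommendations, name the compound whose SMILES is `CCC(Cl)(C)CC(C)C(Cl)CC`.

The longest continuous carbon chain has 8 atoms, so the parent hydride is octane.
Number the chain so that the substituent locant set {3,3,5,6} is lower than {3,4,6,6} at the first point of difference.
That gives chloro groups at C-3 and C-6; methyl groups at C-3 and C-5.
Prefixes are listed alphabetically: chloro, methyl.
Putting it together: 3,6-dichloro-3,5-dimethyloctane.

3,6-dichloro-3,5-dimethyloctane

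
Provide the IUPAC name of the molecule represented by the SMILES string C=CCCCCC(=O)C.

oct-7-en-2-one

Counting along the main chain through the carbonyl and the multiple bond gives 8 carbons: the parent is octane.
A ketone (C=O on an internal carbon) is the principal characteristic group, giving the suffix -one.
A C=C double bond in the chain gives the infix -ene-.
Number the chain so that numbering from this end puts the carbonyl group at C-2 rather than C-7.
With this numbering: the carbonyl at C-2; the double bond between C-7 and C-8.
The name is oct-7-en-2-one.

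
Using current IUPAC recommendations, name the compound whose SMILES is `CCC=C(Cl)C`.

2-chloropent-2-ene

The longest chain bearing the multiple bond is 5 carbons long (pentane).
A C=C double bond in the chain gives the infix -ene-.
Choose the numbering such that numbering from this end puts the double bond at C-2 rather than C-3.
This places the double bond between C-2 and C-3; a chloro group at C-2.
The name is 2-chloropent-2-ene.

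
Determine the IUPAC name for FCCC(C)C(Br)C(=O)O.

The longest chain bearing the –COOH group is 5 carbons long (pentane).
The highest-priority functional group is a carboxylic acid (terminal –COOH), so the name ends in -oic acid.
Number the chain so that the carboxylic acid carbon is C-1 by definition.
That gives a bromo group at C-2; a fluoro group at C-5; a methyl group at C-3.
Substituent prefixes are cited in alphabetical order (multiplying prefixes like di-/tri- are ignored for ordering).
Putting it together: 2-bromo-5-fluoro-3-methylpentanoic acid.

2-bromo-5-fluoro-3-methylpentanoic acid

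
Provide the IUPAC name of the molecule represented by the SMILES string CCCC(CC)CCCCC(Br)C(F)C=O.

3-bromo-8-ethyl-2-fluoroundecanal

The longest chain bearing the –CHO group is 11 carbons long (undecane).
The highest-priority functional group is an aldehyde (terminal –CHO), so the name ends in -al.
The numbering direction is chosen so that the aldehyde carbon is C-1 by definition.
This places a bromo group at C-3; an ethyl group at C-8; a fluoro group at C-2.
The substituents are ordered alphabetically, ignoring any di-/tri- multipliers.
The name is 3-bromo-8-ethyl-2-fluoroundecanal.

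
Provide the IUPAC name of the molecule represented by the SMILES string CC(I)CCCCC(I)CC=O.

Counting along the main chain through the –CHO group gives 9 carbons: the parent is nonane.
An aldehyde (terminal –CHO) is the principal characteristic group, giving the suffix -al.
Choose the numbering such that the aldehyde carbon is C-1 by definition.
That gives iodo groups at C-3 and C-8.
Putting it together: 3,8-diiodononanal.

3,8-diiodononanal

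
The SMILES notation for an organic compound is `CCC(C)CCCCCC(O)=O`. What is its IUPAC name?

7-methylnonanoic acid

Counting along the main chain through the –COOH group gives 9 carbons: the parent is nonane.
The principal characteristic group is a carboxylic acid (terminal –COOH), named with the suffix -oic acid.
The numbering direction is chosen so that the carboxylic acid carbon is C-1 by definition.
With this numbering: a methyl group at C-7.
Putting it together: 7-methylnonanoic acid.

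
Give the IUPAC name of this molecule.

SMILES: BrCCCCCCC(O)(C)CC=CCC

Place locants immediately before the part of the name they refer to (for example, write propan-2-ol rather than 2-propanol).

12-bromo-6-methyldodec-3-en-6-ol

The longest chain bearing the –OH group and the multiple bond is 12 carbons long (dodecane).
The highest-priority functional group is an alcohol (–OH), so the name ends in -ol.
The chain contains a C=C double bond, so the unsaturation ending is -ene.
Number the chain so that numbering from this end puts the hydroxyl group at C-6 rather than C-7.
That gives the hydroxyl at C-6; the double bond between C-3 and C-4; a bromo group at C-12; a methyl group at C-6.
The substituents are ordered alphabetically, ignoring any di-/tri- multipliers.
Assembling the pieces gives 12-bromo-6-methyldodec-3-en-6-ol.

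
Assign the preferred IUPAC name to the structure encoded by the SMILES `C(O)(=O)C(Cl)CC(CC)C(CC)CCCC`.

The longest carbon chain that includes the –COOH group has 9 carbons, so the parent hydride is nonane.
A carboxylic acid (terminal –COOH) is the principal characteristic group, giving the suffix -oic acid.
Choose the numbering such that the carboxylic acid carbon is C-1 by definition.
This places a chloro group at C-2; ethyl groups at C-4 and C-5.
The substituents are ordered alphabetically, ignoring any di-/tri- multipliers.
Putting it together: 2-chloro-4,5-diethylnonanoic acid.

2-chloro-4,5-diethylnonanoic acid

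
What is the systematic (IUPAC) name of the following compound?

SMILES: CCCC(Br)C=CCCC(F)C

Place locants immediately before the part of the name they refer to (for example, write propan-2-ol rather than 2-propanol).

Counting along the main chain through the multiple bond gives 10 carbons: the parent is decane.
A C=C double bond in the chain gives the infix -ene-.
Number the chain so that the substituent locant set {2,7} is lower than {4,9} at the first point of difference.
This places the double bond between C-5 and C-6; a bromo group at C-7; a fluoro group at C-2.
The substituents are ordered alphabetically, ignoring any di-/tri- multipliers.
Assembling the pieces gives 7-bromo-2-fluorodec-5-ene.

7-bromo-2-fluorodec-5-ene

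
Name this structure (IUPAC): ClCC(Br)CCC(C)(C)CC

2-bromo-1-chloro-5,5-dimethylheptane

The parent chain contains 7 carbons (heptane).
Number the chain so that the substituent locant set {1,2,5,5} is lower than {3,3,6,7} at the first point of difference.
This places a bromo group at C-2; a chloro group at C-1; two methyl groups at C-5.
The substituents are ordered alphabetically, ignoring any di-/tri- multipliers.
The name is 2-bromo-1-chloro-5,5-dimethylheptane.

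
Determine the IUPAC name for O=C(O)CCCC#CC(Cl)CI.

The longest chain bearing the –COOH group and the multiple bond is 8 carbons long (octane).
The principal characteristic group is a carboxylic acid (terminal –COOH), named with the suffix -oic acid.
A C≡C triple bond in the chain gives the infix -yne-.
Choose the numbering such that the carboxylic acid carbon is C-1 by definition.
That gives the triple bond between C-5 and C-6; a chloro group at C-7; an iodo group at C-8.
The substituents are ordered alphabetically, ignoring any di-/tri- multipliers.
Putting it together: 7-chloro-8-iodooct-5-ynoic acid.

7-chloro-8-iodooct-5-ynoic acid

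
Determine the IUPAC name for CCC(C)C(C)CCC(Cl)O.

The longest chain bearing the –OH group is 7 carbons long (heptane).
The principal characteristic group is an alcohol (–OH), named with the suffix -ol.
Number the chain so that numbering from this end puts the hydroxyl group at C-1 rather than C-7.
That gives the hydroxyl at C-1; a chloro group at C-1; methyl groups at C-4 and C-5.
Prefixes are listed alphabetically: chloro, methyl.
Putting it together: 1-chloro-4,5-dimethylheptan-1-ol.

1-chloro-4,5-dimethylheptan-1-ol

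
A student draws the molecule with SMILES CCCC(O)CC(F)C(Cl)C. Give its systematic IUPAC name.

7-chloro-6-fluorooctan-4-ol

The longest chain bearing the –OH group is 8 carbons long (octane).
An alcohol (–OH) is the principal characteristic group, giving the suffix -ol.
Number the chain so that numbering from this end puts the hydroxyl group at C-4 rather than C-5.
This places the hydroxyl at C-4; a chloro group at C-7; a fluoro group at C-6.
Substituent prefixes are cited in alphabetical order (multiplying prefixes like di-/tri- are ignored for ordering).
Putting it together: 7-chloro-6-fluorooctan-4-ol.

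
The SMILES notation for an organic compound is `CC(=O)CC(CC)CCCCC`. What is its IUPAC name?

The longest carbon chain that includes the carbonyl has 9 carbons, so the parent hydride is nonane.
A ketone (C=O on an internal carbon) is the principal characteristic group, giving the suffix -one.
Number the chain so that numbering from this end puts the carbonyl group at C-2 rather than C-8.
This places the carbonyl at C-2; an ethyl group at C-4.
The name is 4-ethylnonan-2-one.

4-ethylnonan-2-one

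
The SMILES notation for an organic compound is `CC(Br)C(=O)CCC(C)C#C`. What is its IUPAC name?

Counting along the main chain through the carbonyl and the multiple bond gives 8 carbons: the parent is octane.
The highest-priority functional group is a ketone (C=O on an internal carbon), so the name ends in -one.
A C≡C triple bond in the chain gives the infix -yne-.
The numbering direction is chosen so that numbering from this end puts the carbonyl group at C-3 rather than C-6.
This places the carbonyl at C-3; the triple bond between C-7 and C-8; a bromo group at C-2; a methyl group at C-6.
The substituents are ordered alphabetically, ignoring any di-/tri- multipliers.
Assembling the pieces gives 2-bromo-6-methyloct-7-yn-3-one.

2-bromo-6-methyloct-7-yn-3-one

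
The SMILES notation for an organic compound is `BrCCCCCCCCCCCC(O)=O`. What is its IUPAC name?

12-bromododecanoic acid

The longest carbon chain that includes the –COOH group has 12 carbons, so the parent hydride is dodecane.
The highest-priority functional group is a carboxylic acid (terminal –COOH), so the name ends in -oic acid.
The numbering direction is chosen so that the carboxylic acid carbon is C-1 by definition.
That gives a bromo group at C-12.
The name is 12-bromododecanoic acid.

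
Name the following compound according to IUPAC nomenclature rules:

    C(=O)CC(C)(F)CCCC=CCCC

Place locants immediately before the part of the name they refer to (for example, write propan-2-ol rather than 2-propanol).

Counting along the main chain through the –CHO group and the multiple bond gives 11 carbons: the parent is undecane.
The principal characteristic group is an aldehyde (terminal –CHO), named with the suffix -al.
There is one C=C double bond, indicated by the ending -ene.
Choose the numbering such that the aldehyde carbon is C-1 by definition.
That gives the double bond between C-7 and C-8; a fluoro group at C-3; a methyl group at C-3.
The substituents are ordered alphabetically, ignoring any di-/tri- multipliers.
The name is 3-fluoro-3-methylundec-7-enal.

3-fluoro-3-methylundec-7-enal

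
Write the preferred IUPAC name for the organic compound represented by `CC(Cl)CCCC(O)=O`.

Counting along the main chain through the –COOH group gives 6 carbons: the parent is hexane.
A carboxylic acid (terminal –COOH) is the principal characteristic group, giving the suffix -oic acid.
Choose the numbering such that the carboxylic acid carbon is C-1 by definition.
With this numbering: a chloro group at C-5.
Putting it together: 5-chlorohexanoic acid.

5-chlorohexanoic acid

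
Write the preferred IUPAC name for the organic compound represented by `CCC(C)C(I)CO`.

2-iodo-3-methylpentan-1-ol

The longest chain bearing the –OH group is 5 carbons long (pentane).
The principal characteristic group is an alcohol (–OH), named with the suffix -ol.
Choose the numbering such that numbering from this end puts the hydroxyl group at C-1 rather than C-5.
That gives the hydroxyl at C-1; an iodo group at C-2; a methyl group at C-3.
Substituent prefixes are cited in alphabetical order (multiplying prefixes like di-/tri- are ignored for ordering).
Assembling the pieces gives 2-iodo-3-methylpentan-1-ol.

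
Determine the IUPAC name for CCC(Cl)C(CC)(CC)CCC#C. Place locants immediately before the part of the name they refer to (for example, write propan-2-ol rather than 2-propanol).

6-chloro-5,5-diethyloct-1-yne

The longest chain bearing the multiple bond is 8 carbons long (octane).
The chain contains a C≡C triple bond, so the unsaturation ending is -yne.
Number the chain so that numbering from this end puts the triple bond at C-1 rather than C-7.
This places the triple bond between C-1 and C-2; a chloro group at C-6; two ethyl groups at C-5.
Substituent prefixes are cited in alphabetical order (multiplying prefixes like di-/tri- are ignored for ordering).
The name is 6-chloro-5,5-diethyloct-1-yne.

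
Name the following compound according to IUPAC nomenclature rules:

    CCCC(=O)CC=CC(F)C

The longest carbon chain that includes the carbonyl and the multiple bond has 9 carbons, so the parent hydride is nonane.
The highest-priority functional group is a ketone (C=O on an internal carbon), so the name ends in -one.
There is one C=C double bond, indicated by the ending -ene.
The numbering direction is chosen so that numbering from this end puts the carbonyl group at C-4 rather than C-6.
With this numbering: the carbonyl at C-4; the double bond between C-6 and C-7; a fluoro group at C-8.
The name is 8-fluoronon-6-en-4-one.

8-fluoronon-6-en-4-one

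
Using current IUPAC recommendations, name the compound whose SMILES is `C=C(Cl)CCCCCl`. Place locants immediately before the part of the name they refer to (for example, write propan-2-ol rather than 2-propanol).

The longest chain bearing the multiple bond is 6 carbons long (hexane).
A C=C double bond in the chain gives the infix -ene-.
Choose the numbering such that numbering from this end puts the double bond at C-1 rather than C-5.
With this numbering: the double bond between C-1 and C-2; chloro groups at C-2 and C-6.
Putting it together: 2,6-dichlorohex-1-ene.

2,6-dichlorohex-1-ene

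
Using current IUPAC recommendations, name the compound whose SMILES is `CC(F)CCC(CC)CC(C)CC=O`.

The longest chain bearing the –CHO group is 9 carbons long (nonane).
An aldehyde (terminal –CHO) is the principal characteristic group, giving the suffix -al.
Choose the numbering such that the aldehyde carbon is C-1 by definition.
This places an ethyl group at C-5; a fluoro group at C-8; a methyl group at C-3.
The substituents are ordered alphabetically, ignoring any di-/tri- multipliers.
Putting it together: 5-ethyl-8-fluoro-3-methylnonanal.

5-ethyl-8-fluoro-3-methylnonanal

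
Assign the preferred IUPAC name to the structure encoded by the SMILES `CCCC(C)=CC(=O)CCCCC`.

4-methylundec-4-en-6-one

Counting along the main chain through the carbonyl and the multiple bond gives 11 carbons: the parent is undecane.
The highest-priority functional group is a ketone (C=O on an internal carbon), so the name ends in -one.
There is one C=C double bond, indicated by the ending -ene.
The numbering direction is chosen so that numbering from this end puts the double bond at C-4 rather than C-7.
This places the carbonyl at C-6; the double bond between C-4 and C-5; a methyl group at C-4.
Assembling the pieces gives 4-methylundec-4-en-6-one.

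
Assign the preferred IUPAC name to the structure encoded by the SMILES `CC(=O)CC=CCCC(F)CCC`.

8-fluoroundec-4-en-2-one

The longest carbon chain that includes the carbonyl and the multiple bond has 11 carbons, so the parent hydride is undecane.
The principal characteristic group is a ketone (C=O on an internal carbon), named with the suffix -one.
There is one C=C double bond, indicated by the ending -ene.
Choose the numbering such that numbering from this end puts the carbonyl group at C-2 rather than C-10.
With this numbering: the carbonyl at C-2; the double bond between C-4 and C-5; a fluoro group at C-8.
Assembling the pieces gives 8-fluoroundec-4-en-2-one.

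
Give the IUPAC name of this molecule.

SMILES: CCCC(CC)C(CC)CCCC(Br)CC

3-bromo-7,8-diethylundecane

The parent chain contains 11 carbons (undecane).
Choose the numbering such that the substituent locant set {3,7,8} is lower than {4,5,9} at the first point of difference.
This places a bromo group at C-3; ethyl groups at C-7 and C-8.
Prefixes are listed alphabetically: bromo, ethyl.
Putting it together: 3-bromo-7,8-diethylundecane.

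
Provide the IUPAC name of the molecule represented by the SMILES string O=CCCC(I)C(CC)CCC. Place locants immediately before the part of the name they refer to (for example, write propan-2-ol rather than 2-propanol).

5-ethyl-4-iodooctanal

Counting along the main chain through the –CHO group gives 8 carbons: the parent is octane.
The principal characteristic group is an aldehyde (terminal –CHO), named with the suffix -al.
Number the chain so that the aldehyde carbon is C-1 by definition.
That gives an ethyl group at C-5; an iodo group at C-4.
Substituent prefixes are cited in alphabetical order (multiplying prefixes like di-/tri- are ignored for ordering).
Putting it together: 5-ethyl-4-iodooctanal.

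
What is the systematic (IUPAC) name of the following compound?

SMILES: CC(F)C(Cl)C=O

2-chloro-3-fluorobutanal

The longest carbon chain that includes the –CHO group has 4 carbons, so the parent hydride is butane.
An aldehyde (terminal –CHO) is the principal characteristic group, giving the suffix -al.
Number the chain so that the aldehyde carbon is C-1 by definition.
That gives a chloro group at C-2; a fluoro group at C-3.
The substituents are ordered alphabetically, ignoring any di-/tri- multipliers.
Putting it together: 2-chloro-3-fluorobutanal.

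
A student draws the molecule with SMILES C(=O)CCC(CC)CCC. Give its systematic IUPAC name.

4-ethylheptanal

The longest chain bearing the –CHO group is 7 carbons long (heptane).
The principal characteristic group is an aldehyde (terminal –CHO), named with the suffix -al.
The numbering direction is chosen so that the aldehyde carbon is C-1 by definition.
With this numbering: an ethyl group at C-4.
Assembling the pieces gives 4-ethylheptanal.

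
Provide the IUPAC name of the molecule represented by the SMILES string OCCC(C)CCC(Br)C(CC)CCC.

6-bromo-7-ethyl-3-methyldecan-1-ol

The longest carbon chain that includes the –OH group has 10 carbons, so the parent hydride is decane.
An alcohol (–OH) is the principal characteristic group, giving the suffix -ol.
Number the chain so that numbering from this end puts the hydroxyl group at C-1 rather than C-10.
That gives the hydroxyl at C-1; a bromo group at C-6; an ethyl group at C-7; a methyl group at C-3.
Prefixes are listed alphabetically: bromo, ethyl, methyl.
The name is 6-bromo-7-ethyl-3-methyldecan-1-ol.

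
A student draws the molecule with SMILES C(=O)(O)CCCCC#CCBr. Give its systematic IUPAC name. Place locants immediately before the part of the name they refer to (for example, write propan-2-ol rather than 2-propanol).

8-bromooct-6-ynoic acid

The longest carbon chain that includes the –COOH group and the multiple bond has 8 carbons, so the parent hydride is octane.
The highest-priority functional group is a carboxylic acid (terminal –COOH), so the name ends in -oic acid.
A C≡C triple bond in the chain gives the infix -yne-.
Number the chain so that the carboxylic acid carbon is C-1 by definition.
With this numbering: the triple bond between C-6 and C-7; a bromo group at C-8.
Putting it together: 8-bromooct-6-ynoic acid.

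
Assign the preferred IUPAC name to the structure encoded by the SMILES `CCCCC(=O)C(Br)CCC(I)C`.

6-bromo-9-iododecan-5-one

Counting along the main chain through the carbonyl gives 10 carbons: the parent is decane.
The principal characteristic group is a ketone (C=O on an internal carbon), named with the suffix -one.
Number the chain so that numbering from this end puts the carbonyl group at C-5 rather than C-6.
This places the carbonyl at C-5; a bromo group at C-6; an iodo group at C-9.
The substituents are ordered alphabetically, ignoring any di-/tri- multipliers.
Putting it together: 6-bromo-9-iododecan-5-one.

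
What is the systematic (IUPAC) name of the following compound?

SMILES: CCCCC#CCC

Counting along the main chain through the multiple bond gives 8 carbons: the parent is octane.
A C≡C triple bond in the chain gives the infix -yne-.
The numbering direction is chosen so that numbering from this end puts the triple bond at C-3 rather than C-5.
This places the triple bond between C-3 and C-4.
The name is oct-3-yne.

oct-3-yne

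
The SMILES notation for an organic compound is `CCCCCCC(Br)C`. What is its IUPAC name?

2-bromooctane

The longest carbon chain is 8 atoms: the parent is octane.
Number the chain so that the substituent locant set {2} is lower than {7} at the first point of difference.
This places a bromo group at C-2.
Putting it together: 2-bromooctane.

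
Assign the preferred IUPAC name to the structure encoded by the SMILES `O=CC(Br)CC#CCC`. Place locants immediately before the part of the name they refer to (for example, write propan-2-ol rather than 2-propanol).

The longest chain bearing the –CHO group and the multiple bond is 7 carbons long (heptane).
The principal characteristic group is an aldehyde (terminal –CHO), named with the suffix -al.
The chain contains a C≡C triple bond, so the unsaturation ending is -yne.
Choose the numbering such that the aldehyde carbon is C-1 by definition.
This places the triple bond between C-4 and C-5; a bromo group at C-2.
Putting it together: 2-bromohept-4-ynal.

2-bromohept-4-ynal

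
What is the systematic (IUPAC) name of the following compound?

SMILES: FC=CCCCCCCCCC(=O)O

The longest carbon chain that includes the –COOH group and the multiple bond has 11 carbons, so the parent hydride is undecane.
The principal characteristic group is a carboxylic acid (terminal –COOH), named with the suffix -oic acid.
There is one C=C double bond, indicated by the ending -ene.
Choose the numbering such that the carboxylic acid carbon is C-1 by definition.
This places the double bond between C-10 and C-11; a fluoro group at C-11.
Putting it together: 11-fluoroundec-10-enoic acid.

11-fluoroundec-10-enoic acid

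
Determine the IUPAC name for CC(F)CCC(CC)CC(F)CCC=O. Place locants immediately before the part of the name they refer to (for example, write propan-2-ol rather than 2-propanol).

6-ethyl-4,9-difluorodecanal

The longest chain bearing the –CHO group is 10 carbons long (decane).
An aldehyde (terminal –CHO) is the principal characteristic group, giving the suffix -al.
Choose the numbering such that the aldehyde carbon is C-1 by definition.
That gives an ethyl group at C-6; fluoro groups at C-4 and C-9.
The substituents are ordered alphabetically, ignoring any di-/tri- multipliers.
Assembling the pieces gives 6-ethyl-4,9-difluorodecanal.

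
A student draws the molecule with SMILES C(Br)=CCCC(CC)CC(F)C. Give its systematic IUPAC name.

The longest carbon chain that includes the multiple bond has 8 carbons, so the parent hydride is octane.
A C=C double bond in the chain gives the infix -ene-.
Choose the numbering such that numbering from this end puts the double bond at C-1 rather than C-7.
With this numbering: the double bond between C-1 and C-2; a bromo group at C-1; an ethyl group at C-5; a fluoro group at C-7.
Prefixes are listed alphabetically: bromo, ethyl, fluoro.
Assembling the pieces gives 1-bromo-5-ethyl-7-fluorooct-1-ene.

1-bromo-5-ethyl-7-fluorooct-1-ene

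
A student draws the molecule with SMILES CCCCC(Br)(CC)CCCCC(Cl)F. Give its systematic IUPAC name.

The longest continuous carbon chain has 10 atoms, so the parent hydride is decane.
The numbering direction is chosen so that the substituent locant set {1,1,6,6} is lower than {5,5,10,10} at the first point of difference.
With this numbering: a bromo group at C-6; a chloro group at C-1; an ethyl group at C-6; a fluoro group at C-1.
Prefixes are listed alphabetically: bromo, chloro, ethyl, fluoro.
Assembling the pieces gives 6-bromo-1-chloro-6-ethyl-1-fluorodecane.

6-bromo-1-chloro-6-ethyl-1-fluorodecane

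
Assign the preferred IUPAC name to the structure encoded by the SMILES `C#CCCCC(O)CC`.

oct-7-yn-3-ol

The longest chain bearing the –OH group and the multiple bond is 8 carbons long (octane).
The highest-priority functional group is an alcohol (–OH), so the name ends in -ol.
A C≡C triple bond in the chain gives the infix -yne-.
Choose the numbering such that numbering from this end puts the hydroxyl group at C-3 rather than C-6.
This places the hydroxyl at C-3; the triple bond between C-7 and C-8.
Assembling the pieces gives oct-7-yn-3-ol.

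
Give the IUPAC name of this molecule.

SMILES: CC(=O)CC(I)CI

4,5-diiodopentan-2-one

The longest carbon chain that includes the carbonyl has 5 carbons, so the parent hydride is pentane.
A ketone (C=O on an internal carbon) is the principal characteristic group, giving the suffix -one.
Number the chain so that numbering from this end puts the carbonyl group at C-2 rather than C-4.
This places the carbonyl at C-2; iodo groups at C-4 and C-5.
Putting it together: 4,5-diiodopentan-2-one.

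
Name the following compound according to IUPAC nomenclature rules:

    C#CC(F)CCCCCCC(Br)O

Counting along the main chain through the –OH group and the multiple bond gives 10 carbons: the parent is decane.
An alcohol (–OH) is the principal characteristic group, giving the suffix -ol.
A C≡C triple bond in the chain gives the infix -yne-.
Number the chain so that numbering from this end puts the hydroxyl group at C-1 rather than C-10.
With this numbering: the hydroxyl at C-1; the triple bond between C-9 and C-10; a bromo group at C-1; a fluoro group at C-8.
Substituent prefixes are cited in alphabetical order (multiplying prefixes like di-/tri- are ignored for ordering).
Assembling the pieces gives 1-bromo-8-fluorodec-9-yn-1-ol.

1-bromo-8-fluorodec-9-yn-1-ol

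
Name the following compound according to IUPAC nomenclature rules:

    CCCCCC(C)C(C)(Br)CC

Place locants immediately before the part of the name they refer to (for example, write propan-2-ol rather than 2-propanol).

3-bromo-3,4-dimethylnonane

The parent chain contains 9 carbons (nonane).
The numbering direction is chosen so that the substituent locant set {3,3,4} is lower than {6,7,7} at the first point of difference.
With this numbering: a bromo group at C-3; methyl groups at C-3 and C-4.
Prefixes are listed alphabetically: bromo, methyl.
Assembling the pieces gives 3-bromo-3,4-dimethylnonane.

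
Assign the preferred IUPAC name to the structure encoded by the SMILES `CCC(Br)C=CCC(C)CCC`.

Counting along the main chain through the multiple bond gives 10 carbons: the parent is decane.
The chain contains a C=C double bond, so the unsaturation ending is -ene.
The numbering direction is chosen so that numbering from this end puts the double bond at C-4 rather than C-6.
That gives the double bond between C-4 and C-5; a bromo group at C-3; a methyl group at C-7.
Substituent prefixes are cited in alphabetical order (multiplying prefixes like di-/tri- are ignored for ordering).
Assembling the pieces gives 3-bromo-7-methyldec-4-ene.

3-bromo-7-methyldec-4-ene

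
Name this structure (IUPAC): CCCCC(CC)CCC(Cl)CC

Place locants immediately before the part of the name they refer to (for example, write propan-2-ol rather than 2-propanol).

3-chloro-6-ethyldecane

The longest continuous carbon chain has 10 atoms, so the parent hydride is decane.
Choose the numbering such that the substituent locant set {3,6} is lower than {5,8} at the first point of difference.
With this numbering: a chloro group at C-3; an ethyl group at C-6.
Substituent prefixes are cited in alphabetical order (multiplying prefixes like di-/tri- are ignored for ordering).
Putting it together: 3-chloro-6-ethyldecane.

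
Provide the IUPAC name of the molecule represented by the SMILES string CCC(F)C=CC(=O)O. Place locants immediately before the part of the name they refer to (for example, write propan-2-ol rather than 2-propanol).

The longest carbon chain that includes the –COOH group and the multiple bond has 6 carbons, so the parent hydride is hexane.
The highest-priority functional group is a carboxylic acid (terminal –COOH), so the name ends in -oic acid.
The chain contains a C=C double bond, so the unsaturation ending is -ene.
Choose the numbering such that the carboxylic acid carbon is C-1 by definition.
That gives the double bond between C-2 and C-3; a fluoro group at C-4.
The name is 4-fluorohex-2-enoic acid.

4-fluorohex-2-enoic acid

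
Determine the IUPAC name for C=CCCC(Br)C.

The longest chain bearing the multiple bond is 6 carbons long (hexane).
A C=C double bond in the chain gives the infix -ene-.
Choose the numbering such that numbering from this end puts the double bond at C-1 rather than C-5.
That gives the double bond between C-1 and C-2; a bromo group at C-5.
The name is 5-bromohex-1-ene.

5-bromohex-1-ene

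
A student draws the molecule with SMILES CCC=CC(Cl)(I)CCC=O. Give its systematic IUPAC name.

Counting along the main chain through the –CHO group and the multiple bond gives 8 carbons: the parent is octane.
The principal characteristic group is an aldehyde (terminal –CHO), named with the suffix -al.
There is one C=C double bond, indicated by the ending -ene.
The numbering direction is chosen so that the aldehyde carbon is C-1 by definition.
This places the double bond between C-5 and C-6; a chloro group at C-4; an iodo group at C-4.
The substituents are ordered alphabetically, ignoring any di-/tri- multipliers.
The name is 4-chloro-4-iodooct-5-enal.

4-chloro-4-iodooct-5-enal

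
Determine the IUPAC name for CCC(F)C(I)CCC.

3-fluoro-4-iodoheptane

The longest continuous carbon chain has 7 atoms, so the parent hydride is heptane.
Number the chain so that the substituent locant set {3,4} is lower than {4,5} at the first point of difference.
That gives a fluoro group at C-3; an iodo group at C-4.
Substituent prefixes are cited in alphabetical order (multiplying prefixes like di-/tri- are ignored for ordering).
The name is 3-fluoro-4-iodoheptane.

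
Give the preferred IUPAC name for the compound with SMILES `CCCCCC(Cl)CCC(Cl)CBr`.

1-bromo-2,5-dichlorodecane

The longest continuous carbon chain has 10 atoms, so the parent hydride is decane.
Choose the numbering such that the substituent locant set {1,2,5} is lower than {6,9,10} at the first point of difference.
This places a bromo group at C-1; chloro groups at C-2 and C-5.
Substituent prefixes are cited in alphabetical order (multiplying prefixes like di-/tri- are ignored for ordering).
Putting it together: 1-bromo-2,5-dichlorodecane.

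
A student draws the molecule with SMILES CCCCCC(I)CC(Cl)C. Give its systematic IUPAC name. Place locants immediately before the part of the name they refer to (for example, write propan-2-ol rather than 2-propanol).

2-chloro-4-iodononane

The parent chain contains 9 carbons (nonane).
Number the chain so that the substituent locant set {2,4} is lower than {6,8} at the first point of difference.
With this numbering: a chloro group at C-2; an iodo group at C-4.
Substituent prefixes are cited in alphabetical order (multiplying prefixes like di-/tri- are ignored for ordering).
Putting it together: 2-chloro-4-iodononane.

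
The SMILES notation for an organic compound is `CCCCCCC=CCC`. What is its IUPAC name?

dec-3-ene

The longest chain bearing the multiple bond is 10 carbons long (decane).
The chain contains a C=C double bond, so the unsaturation ending is -ene.
Number the chain so that numbering from this end puts the double bond at C-3 rather than C-7.
With this numbering: the double bond between C-3 and C-4.
The name is dec-3-ene.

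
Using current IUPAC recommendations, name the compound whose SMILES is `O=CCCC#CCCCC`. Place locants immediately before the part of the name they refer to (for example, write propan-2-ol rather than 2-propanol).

The longest chain bearing the –CHO group and the multiple bond is 9 carbons long (nonane).
The highest-priority functional group is an aldehyde (terminal –CHO), so the name ends in -al.
The chain contains a C≡C triple bond, so the unsaturation ending is -yne.
The numbering direction is chosen so that the aldehyde carbon is C-1 by definition.
That gives the triple bond between C-4 and C-5.
Putting it together: non-4-ynal.

non-4-ynal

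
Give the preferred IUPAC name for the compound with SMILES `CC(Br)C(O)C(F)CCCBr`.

2,7-dibromo-4-fluoroheptan-3-ol

Counting along the main chain through the –OH group gives 7 carbons: the parent is heptane.
The highest-priority functional group is an alcohol (–OH), so the name ends in -ol.
Choose the numbering such that numbering from this end puts the hydroxyl group at C-3 rather than C-5.
That gives the hydroxyl at C-3; bromo groups at C-2 and C-7; a fluoro group at C-4.
Substituent prefixes are cited in alphabetical order (multiplying prefixes like di-/tri- are ignored for ordering).
The name is 2,7-dibromo-4-fluoroheptan-3-ol.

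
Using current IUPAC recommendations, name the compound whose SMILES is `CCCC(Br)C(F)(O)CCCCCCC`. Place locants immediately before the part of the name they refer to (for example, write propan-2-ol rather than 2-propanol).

The longest chain bearing the –OH group is 12 carbons long (dodecane).
An alcohol (–OH) is the principal characteristic group, giving the suffix -ol.
Choose the numbering such that numbering from this end puts the hydroxyl group at C-5 rather than C-8.
That gives the hydroxyl at C-5; a bromo group at C-4; a fluoro group at C-5.
Substituent prefixes are cited in alphabetical order (multiplying prefixes like di-/tri- are ignored for ordering).
The name is 4-bromo-5-fluorododecan-5-ol.

4-bromo-5-fluorododecan-5-ol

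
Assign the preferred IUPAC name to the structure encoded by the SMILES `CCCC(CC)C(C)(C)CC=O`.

4-ethyl-3,3-dimethylheptanal

The longest chain bearing the –CHO group is 7 carbons long (heptane).
An aldehyde (terminal –CHO) is the principal characteristic group, giving the suffix -al.
The numbering direction is chosen so that the aldehyde carbon is C-1 by definition.
This places an ethyl group at C-4; two methyl groups at C-3.
The substituents are ordered alphabetically, ignoring any di-/tri- multipliers.
Assembling the pieces gives 4-ethyl-3,3-dimethylheptanal.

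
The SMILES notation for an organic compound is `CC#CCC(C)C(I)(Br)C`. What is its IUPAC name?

The longest chain bearing the multiple bond is 7 carbons long (heptane).
The chain contains a C≡C triple bond, so the unsaturation ending is -yne.
The numbering direction is chosen so that numbering from this end puts the triple bond at C-2 rather than C-5.
That gives the triple bond between C-2 and C-3; a bromo group at C-6; an iodo group at C-6; a methyl group at C-5.
Substituent prefixes are cited in alphabetical order (multiplying prefixes like di-/tri- are ignored for ordering).
The name is 6-bromo-6-iodo-5-methylhept-2-yne.

6-bromo-6-iodo-5-methylhept-2-yne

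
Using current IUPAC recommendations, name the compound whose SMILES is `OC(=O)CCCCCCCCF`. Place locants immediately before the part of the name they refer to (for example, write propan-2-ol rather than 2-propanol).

The longest carbon chain that includes the –COOH group has 9 carbons, so the parent hydride is nonane.
The highest-priority functional group is a carboxylic acid (terminal –COOH), so the name ends in -oic acid.
Number the chain so that the carboxylic acid carbon is C-1 by definition.
With this numbering: a fluoro group at C-9.
The name is 9-fluorononanoic acid.

9-fluorononanoic acid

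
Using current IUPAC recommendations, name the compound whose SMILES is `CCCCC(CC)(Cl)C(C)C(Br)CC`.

3-bromo-5-chloro-5-ethyl-4-methylnonane

The longest carbon chain is 9 atoms: the parent is nonane.
The numbering direction is chosen so that the substituent locant set {3,4,5,5} is lower than {5,5,6,7} at the first point of difference.
That gives a bromo group at C-3; a chloro group at C-5; an ethyl group at C-5; a methyl group at C-4.
Prefixes are listed alphabetically: bromo, chloro, ethyl, methyl.
Assembling the pieces gives 3-bromo-5-chloro-5-ethyl-4-methylnonane.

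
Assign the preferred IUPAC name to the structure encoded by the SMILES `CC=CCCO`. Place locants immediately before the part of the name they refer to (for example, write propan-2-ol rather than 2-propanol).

pent-3-en-1-ol

The longest carbon chain that includes the –OH group and the multiple bond has 5 carbons, so the parent hydride is pentane.
The principal characteristic group is an alcohol (–OH), named with the suffix -ol.
The chain contains a C=C double bond, so the unsaturation ending is -ene.
The numbering direction is chosen so that numbering from this end puts the hydroxyl group at C-1 rather than C-5.
That gives the hydroxyl at C-1; the double bond between C-3 and C-4.
Assembling the pieces gives pent-3-en-1-ol.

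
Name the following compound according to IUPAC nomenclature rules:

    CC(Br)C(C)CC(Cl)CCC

The longest carbon chain is 8 atoms: the parent is octane.
Number the chain so that the substituent locant set {2,3,5} is lower than {4,6,7} at the first point of difference.
With this numbering: a bromo group at C-2; a chloro group at C-5; a methyl group at C-3.
Prefixes are listed alphabetically: bromo, chloro, methyl.
The name is 2-bromo-5-chloro-3-methyloctane.

2-bromo-5-chloro-3-methyloctane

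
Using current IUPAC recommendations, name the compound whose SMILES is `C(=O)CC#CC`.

pent-3-ynal

The longest carbon chain that includes the –CHO group and the multiple bond has 5 carbons, so the parent hydride is pentane.
The principal characteristic group is an aldehyde (terminal –CHO), named with the suffix -al.
The chain contains a C≡C triple bond, so the unsaturation ending is -yne.
The numbering direction is chosen so that the aldehyde carbon is C-1 by definition.
This places the triple bond between C-3 and C-4.
Assembling the pieces gives pent-3-ynal.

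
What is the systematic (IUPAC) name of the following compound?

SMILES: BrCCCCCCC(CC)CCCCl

10-bromo-1-chloro-4-ethyldecane

The longest continuous carbon chain has 10 atoms, so the parent hydride is decane.
Number the chain so that the substituent locant set {1,4,10} is lower than {1,7,10} at the first point of difference.
This places a bromo group at C-10; a chloro group at C-1; an ethyl group at C-4.
The substituents are ordered alphabetically, ignoring any di-/tri- multipliers.
Assembling the pieces gives 10-bromo-1-chloro-4-ethyldecane.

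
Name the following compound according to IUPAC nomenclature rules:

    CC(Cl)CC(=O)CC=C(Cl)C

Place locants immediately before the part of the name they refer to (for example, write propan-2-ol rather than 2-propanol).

Counting along the main chain through the carbonyl and the multiple bond gives 8 carbons: the parent is octane.
The principal characteristic group is a ketone (C=O on an internal carbon), named with the suffix -one.
There is one C=C double bond, indicated by the ending -ene.
Number the chain so that numbering from this end puts the carbonyl group at C-4 rather than C-5.
That gives the carbonyl at C-4; the double bond between C-6 and C-7; chloro groups at C-2 and C-7.
Assembling the pieces gives 2,7-dichlorooct-6-en-4-one.

2,7-dichlorooct-6-en-4-one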